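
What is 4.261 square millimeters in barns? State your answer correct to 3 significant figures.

1 square millimeter = 1.00000e+22 barn.
Thus 4.261 × 1.00000e+22 ≈ 4.26e+22 barn.

4.26e+22 barn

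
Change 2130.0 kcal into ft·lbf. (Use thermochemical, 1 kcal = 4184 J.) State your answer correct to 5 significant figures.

6.5731e+6 ft·lbf

1 kcal = 3085.96 foot-pounds.
Thus 2130.0 × 3085.96 ≈ 6.5731e+6 ft·lbf.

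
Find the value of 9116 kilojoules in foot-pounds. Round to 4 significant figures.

6.724e+6 ft·lbf

1 kJ = 737.562 foot-pounds.
Thus 9116 × 737.562 ≈ 6.724e+6 ft·lbf.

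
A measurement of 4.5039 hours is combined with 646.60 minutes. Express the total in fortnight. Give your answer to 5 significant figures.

0.045478 fortnight

4.5039 h = 0.0134045 fortnight and 646.60 min = 0.0320734 fortnight.
0.0134045 + 0.0320734 ≈ 0.045478 fortnight.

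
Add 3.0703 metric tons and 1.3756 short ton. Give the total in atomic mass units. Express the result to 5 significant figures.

2.6005 × 10^30 u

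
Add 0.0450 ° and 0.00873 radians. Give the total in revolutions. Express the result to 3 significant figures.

0.00151 rev

0.0450 ° = 0.000125000 rev and 0.00873 rad = 0.00138942 rev.
0.000125000 + 0.00138942 ≈ 0.00151 rev.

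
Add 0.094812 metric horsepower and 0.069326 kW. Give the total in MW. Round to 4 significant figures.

0.0001391 MW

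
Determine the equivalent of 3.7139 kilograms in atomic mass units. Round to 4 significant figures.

2.237e+27 atomic mass units

1 kg = 6.02214e+26 atomic mass units.
Thus 3.7139 × 6.02214e+26 ≈ 2.237e+27 u.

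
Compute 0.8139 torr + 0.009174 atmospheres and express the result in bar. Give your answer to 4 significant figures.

0.8139 torr = 0.00108511 bar and 0.009174 atm = 0.00929556 bar.
0.00108511 + 0.00929556 ≈ 0.01038 bar.

0.01038 bar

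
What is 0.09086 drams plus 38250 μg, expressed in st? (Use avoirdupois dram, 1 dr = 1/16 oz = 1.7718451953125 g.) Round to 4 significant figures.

0.09086 dr = 2.53516e-5 st and 38250 μg = 6.02334e-6 st.
2.53516e-5 + 6.02334e-6 ≈ 3.137e-5 st.

3.137e-5 st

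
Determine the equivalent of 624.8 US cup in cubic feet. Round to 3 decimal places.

1 US cup = 0.00835503 ft³.
624.8 × 0.00835503 ≈ 5.220 ft³.

5.220 cubic feet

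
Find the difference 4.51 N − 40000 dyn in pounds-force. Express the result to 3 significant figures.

4.51 N = 1.01389 lbf and 40000 dyn = 0.0899236 lbf.
1.01389 − 0.0899236 ≈ 0.924 lbf.

0.924 lbf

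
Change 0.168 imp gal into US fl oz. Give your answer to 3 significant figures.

25.8 US fluid ounces

1 imperial gallon = 153.722 US fl oz.
0.168 × 153.722 ≈ 25.8 US fl oz.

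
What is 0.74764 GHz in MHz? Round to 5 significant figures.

1 GHz = 1000.00 MHz.
Then 0.74764 × 1000.00 ≈ 747.64 MHz.

747.64 MHz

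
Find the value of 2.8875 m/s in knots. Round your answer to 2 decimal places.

5.61 knots

1 m/s = 1.94384 kn.
So 2.8875 × 1.94384 ≈ 5.61 kn.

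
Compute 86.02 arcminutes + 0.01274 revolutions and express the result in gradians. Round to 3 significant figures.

6.69 gradians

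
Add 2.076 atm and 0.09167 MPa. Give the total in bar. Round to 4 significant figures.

3.020 bar

2.076 atm = 2.10351 bar and 0.09167 MPa = 0.916700 bar.
2.10351 + 0.916700 ≈ 3.020 bar.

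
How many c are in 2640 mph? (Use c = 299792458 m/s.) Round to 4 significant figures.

1 mph = 1.49116 × 10^-9 c.
So 2640 × 1.49116 × 10^-9 ≈ 3.937 × 10^-6 c.

3.937 × 10^-6 c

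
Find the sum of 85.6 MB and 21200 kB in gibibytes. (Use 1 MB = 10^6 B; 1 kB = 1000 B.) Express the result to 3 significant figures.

85.6 MB = 0.0797212 GiB and 21200 kB = 0.0197440 GiB.
0.0797212 + 0.0197440 ≈ 0.0995 GiB.

0.0995 GiB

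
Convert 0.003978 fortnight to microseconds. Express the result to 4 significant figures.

1 fortnight = 1.20960 × 10^12 microseconds.
So 0.003978 × 1.20960 × 10^12 ≈ 4.812 × 10^9 μs.

4.812 × 10^9 microseconds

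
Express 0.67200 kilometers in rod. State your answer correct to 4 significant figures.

133.6 rod

1 km = 198.839 rod.
Then 0.67200 × 198.839 ≈ 133.6 rod.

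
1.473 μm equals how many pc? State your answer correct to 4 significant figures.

4.774 × 10^-23 parsecs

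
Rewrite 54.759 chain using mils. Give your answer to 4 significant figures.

4.337 × 10^7 mil

1 chain = 792000 mil.
Thus 54.759 × 792000 ≈ 4.337 × 10^7 mil.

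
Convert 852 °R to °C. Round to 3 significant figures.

°R = (°C + 273.15) × 9/5.
Applying the formula gives 200 °C.

200 °C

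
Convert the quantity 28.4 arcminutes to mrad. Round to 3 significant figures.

8.26 mrad

1 arcminute = 0.290888 milliradians.
Thus 28.4 × 0.290888 ≈ 8.26 mrad.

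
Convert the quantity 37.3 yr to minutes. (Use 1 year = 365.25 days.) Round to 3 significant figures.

1.96 × 10^7 minutes

1 year = 525960 min.
So 37.3 × 525960 ≈ 1.96 × 10^7 min.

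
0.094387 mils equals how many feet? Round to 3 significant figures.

7.87 × 10^-6 ft

1 mil = 8.33333 × 10^-5 ft.
Then 0.094387 × 8.33333 × 10^-5 ≈ 7.87 × 10^-6 ft.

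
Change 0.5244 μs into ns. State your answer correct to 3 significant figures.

524 ns

1 microsecond = 1000.00 ns.
So 0.5244 × 1000.00 ≈ 524 ns.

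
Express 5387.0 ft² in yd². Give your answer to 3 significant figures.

599 square yards

1 square foot = 0.111111 yd².
Then 5387.0 × 0.111111 ≈ 599 yd².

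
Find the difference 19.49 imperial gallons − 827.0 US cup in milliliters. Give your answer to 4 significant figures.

-107100 mL

19.49 imp gal = 88603.3 mL and 827.0 US cup = 195658 mL.
88603.3 − 195658 ≈ -107100 mL.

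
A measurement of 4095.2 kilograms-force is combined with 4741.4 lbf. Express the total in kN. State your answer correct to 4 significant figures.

61.25 kN

4095.2 kgf = 40.1602 kN and 4741.4 lbf = 21.0908 kN.
40.1602 + 21.0908 ≈ 61.25 kN.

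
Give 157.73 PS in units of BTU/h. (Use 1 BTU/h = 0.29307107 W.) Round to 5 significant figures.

395840 BTU/h

1 PS = 2509.63 BTU per hour.
157.73 × 2509.63 ≈ 395840 BTU/h.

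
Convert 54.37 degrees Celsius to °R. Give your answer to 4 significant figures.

°R = (°C + 273.15) × 9/5.
Applying the formula gives 589.5 °R.

589.5 °R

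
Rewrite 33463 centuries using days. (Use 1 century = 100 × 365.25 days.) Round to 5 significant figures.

1 century = 36525.0 d.
Thus 33463 × 36525.0 ≈ 1.2222 × 10^9 d.

1.2222 × 10^9 d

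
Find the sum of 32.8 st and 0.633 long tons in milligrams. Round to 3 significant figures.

32.8 st = 2.08290 × 10^8 mg and 0.633 long ton = 6.43158 × 10^8 mg.
2.08290 × 10^8 + 6.43158 × 10^8 ≈ 8.51 × 10^8 mg.

8.51 × 10^8 mg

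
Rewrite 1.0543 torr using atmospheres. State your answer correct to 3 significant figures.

1 torr = 0.00131579 atmospheres.
Thus 1.0543 × 0.00131579 ≈ 0.00139 atm.

0.00139 atm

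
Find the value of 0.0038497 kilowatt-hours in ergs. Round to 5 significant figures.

1.3859e+11 ergs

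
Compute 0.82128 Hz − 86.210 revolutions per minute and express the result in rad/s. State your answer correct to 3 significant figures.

0.82128 Hz = 5.16025 rad/s and 86.210 rpm = 9.02789 rad/s.
5.16025 − 9.02789 ≈ -3.87 rad/s.

-3.87 rad/s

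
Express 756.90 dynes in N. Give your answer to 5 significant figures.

0.0075690 N

1 dyn = 1.00000e-5 newtons.
Thus 756.90 × 1.00000e-5 ≈ 0.0075690 N.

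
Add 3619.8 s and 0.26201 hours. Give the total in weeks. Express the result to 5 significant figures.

3619.8 s = 0.00598512 wk and 0.26201 h = 0.00155958 wk.
0.00598512 + 0.00155958 ≈ 0.0075447 wk.

0.0075447 wk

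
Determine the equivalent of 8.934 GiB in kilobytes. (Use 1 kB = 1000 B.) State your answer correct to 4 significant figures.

9.593 × 10^6 kilobytes

1 GiB = 1.07374 × 10^6 kB.
Thus 8.934 × 1.07374 × 10^6 ≈ 9.593 × 10^6 kB.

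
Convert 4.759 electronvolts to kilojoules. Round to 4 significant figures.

1 eV = 1.60218e-22 kilojoules.
So 4.759 × 1.60218e-22 ≈ 7.625e-22 kJ.

7.625e-22 kilojoules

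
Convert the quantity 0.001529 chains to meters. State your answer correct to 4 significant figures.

0.03076 m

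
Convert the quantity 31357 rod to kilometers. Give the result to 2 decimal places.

1 rod = 0.00502920 kilometers.
Thus 31357 × 0.00502920 ≈ 157.70 km.

157.70 km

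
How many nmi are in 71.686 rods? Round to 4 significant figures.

0.1947 nmi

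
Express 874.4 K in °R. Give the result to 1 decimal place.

°R = K × 9/5.
Applying the formula gives 1573.9 °R.

1573.9 °R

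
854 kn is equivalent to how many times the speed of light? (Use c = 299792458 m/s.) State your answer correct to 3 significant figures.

1.47e-6 c

1 knot = 1.71600e-9 c.
Then 854 × 1.71600e-9 ≈ 1.47e-6 c.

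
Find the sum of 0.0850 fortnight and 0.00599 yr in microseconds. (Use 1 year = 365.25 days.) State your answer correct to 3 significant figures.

2.92 × 10^11 μs

0.0850 fortnight = 1.02816 × 10^11 μs and 0.00599 yr = 1.89030 × 10^11 μs.
1.02816 × 10^11 + 1.89030 × 10^11 ≈ 2.92 × 10^11 μs.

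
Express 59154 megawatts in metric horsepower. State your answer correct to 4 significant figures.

1 megawatt = 1359.62 PS.
59154 × 1359.62 ≈ 8.043e+7 PS.

8.043e+7 PS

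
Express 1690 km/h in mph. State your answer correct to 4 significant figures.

1050 mph

1 km/h = 0.621371 mph.
Thus 1690 × 0.621371 ≈ 1050 mph.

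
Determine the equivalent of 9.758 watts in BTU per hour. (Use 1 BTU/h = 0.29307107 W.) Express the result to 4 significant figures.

1 watt = 3.41214 BTU per hour.
Then 9.758 × 3.41214 ≈ 33.30 BTU/h.

33.30 BTU/h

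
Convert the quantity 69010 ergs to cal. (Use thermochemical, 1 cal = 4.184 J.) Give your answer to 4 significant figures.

0.001649 cal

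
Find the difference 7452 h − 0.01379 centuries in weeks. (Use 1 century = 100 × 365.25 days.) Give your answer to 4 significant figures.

7452 h = 44.35714 wk and 0.01379 century = 71.95425 wk.
44.35714 − 71.95425 ≈ -27.60 wk.

-27.60 weeks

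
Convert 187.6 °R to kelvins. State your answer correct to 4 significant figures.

104.2 kelvins

°R = K × 9/5.
Applying the formula gives 104.2 K.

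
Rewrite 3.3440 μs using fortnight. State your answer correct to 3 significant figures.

2.76 × 10^-12 fortnight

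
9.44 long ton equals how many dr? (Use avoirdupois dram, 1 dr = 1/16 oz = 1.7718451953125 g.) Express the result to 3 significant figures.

1 long ton = 573440 dr.
So 9.44 × 573440 ≈ 5.41e+6 dr.

5.41e+6 drams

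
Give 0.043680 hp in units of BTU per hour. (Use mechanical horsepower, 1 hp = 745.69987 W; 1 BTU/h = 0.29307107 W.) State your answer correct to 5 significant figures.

111.14 BTU per hour

1 horsepower = 2544.43 BTU per hour.
0.043680 × 2544.43 ≈ 111.14 BTU/h.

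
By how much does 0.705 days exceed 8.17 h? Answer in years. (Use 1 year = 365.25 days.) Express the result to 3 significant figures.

0.705 d = 0.00193018 yr and 8.17 h = 0.000932010 yr.
0.00193018 − 0.000932010 ≈ 0.000998 yr.

0.000998 years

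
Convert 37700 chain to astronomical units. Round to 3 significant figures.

5.07e-6 au

1 chain = 1.34473e-10 astronomical units.
So 37700 × 1.34473e-10 ≈ 5.07e-6 au.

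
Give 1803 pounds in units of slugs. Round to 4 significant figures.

56.04 slug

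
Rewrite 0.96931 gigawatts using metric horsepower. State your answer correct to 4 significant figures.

1.318 × 10^6 metric horsepower

1 gigawatt = 1.35962 × 10^6 metric horsepower.
Then 0.96931 × 1.35962 × 10^6 ≈ 1.318 × 10^6 PS.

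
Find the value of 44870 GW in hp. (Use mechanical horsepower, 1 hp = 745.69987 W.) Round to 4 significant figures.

6.017e+10 horsepower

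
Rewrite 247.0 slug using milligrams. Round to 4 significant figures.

1 slug = 1.45939 × 10^7 mg.
So 247.0 × 1.45939 × 10^7 ≈ 3.605 × 10^9 mg.

3.605 × 10^9 mg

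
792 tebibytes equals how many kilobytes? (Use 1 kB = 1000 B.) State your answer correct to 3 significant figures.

8.71e+11 kilobytes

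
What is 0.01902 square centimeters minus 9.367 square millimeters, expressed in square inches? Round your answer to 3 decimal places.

-0.012 square inches

0.01902 cm² = 0.00294811 in² and 9.367 mm² = 0.0145189 in².
0.00294811 − 0.0145189 ≈ -0.012 in².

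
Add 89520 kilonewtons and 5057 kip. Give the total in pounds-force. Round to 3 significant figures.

89520 kN = 2.01249e+7 lbf and 5057 kip = 5.05700e+6 lbf.
2.01249e+7 + 5.05700e+6 ≈ 2.52e+7 lbf.

2.52e+7 lbf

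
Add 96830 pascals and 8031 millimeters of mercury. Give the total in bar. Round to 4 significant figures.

11.68 bar

96830 Pa = 0.968300 bar and 8031 mmHg = 10.7071 bar.
0.968300 + 10.7071 ≈ 11.68 bar.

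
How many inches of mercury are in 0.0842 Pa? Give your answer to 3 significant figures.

1 pascal = 0.000295300 inHg.
Then 0.0842 × 0.000295300 ≈ 2.49 × 10^-5 inHg.

2.49 × 10^-5 inHg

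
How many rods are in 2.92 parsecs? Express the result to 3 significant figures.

1.79e+16 rods

1 parsec = 6.13552e+15 rods.
2.92 × 6.13552e+15 ≈ 1.79e+16 rod.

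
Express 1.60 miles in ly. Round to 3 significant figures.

2.72 × 10^-13 light-years

1 mi = 1.70108 × 10^-13 ly.
So 1.60 × 1.70108 × 10^-13 ≈ 2.72 × 10^-13 ly.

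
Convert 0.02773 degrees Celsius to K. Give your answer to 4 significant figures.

273.2 K

K = °C + 273.15.
Applying the formula gives 273.2 K.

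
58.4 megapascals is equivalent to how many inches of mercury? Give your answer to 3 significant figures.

17200 inHg

1 megapascal = 295.300 inHg.
58.4 × 295.300 ≈ 17200 inHg.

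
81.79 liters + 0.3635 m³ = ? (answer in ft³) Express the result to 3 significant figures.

81.79 L = 2.88839 ft³ and 0.3635 m³ = 12.8369 ft³.
2.88839 + 12.8369 ≈ 15.7 ft³.

15.7 ft³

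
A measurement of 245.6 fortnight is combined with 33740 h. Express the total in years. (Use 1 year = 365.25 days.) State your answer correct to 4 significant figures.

245.6 fortnight = 9.41383 yr and 33740 h = 3.84896 yr.
9.41383 + 3.84896 ≈ 13.26 yr.

13.26 years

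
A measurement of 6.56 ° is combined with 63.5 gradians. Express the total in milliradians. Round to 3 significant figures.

1110 mrad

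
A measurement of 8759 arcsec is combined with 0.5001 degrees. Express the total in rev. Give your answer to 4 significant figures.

0.008148 rev

8759 arcsec = 0.00675849 rev and 0.5001 ° = 0.00138917 rev.
0.00675849 + 0.00138917 ≈ 0.008148 rev.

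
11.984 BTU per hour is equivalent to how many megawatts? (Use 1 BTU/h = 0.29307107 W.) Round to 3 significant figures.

1 BTU/h = 2.93071 × 10^-7 MW.
So 11.984 × 2.93071 × 10^-7 ≈ 3.51 × 10^-6 MW.

3.51 × 10^-6 MW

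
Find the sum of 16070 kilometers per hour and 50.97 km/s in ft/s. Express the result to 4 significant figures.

16070 km/h = 14645.3 ft/s and 50.97 km/s = 167224 ft/s.
14645.3 + 167224 ≈ 181900 ft/s.

181900 feet per second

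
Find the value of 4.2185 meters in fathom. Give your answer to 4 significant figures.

2.307 fathom

1 m = 0.546807 fathom.
Then 4.2185 × 0.546807 ≈ 2.307 fathom.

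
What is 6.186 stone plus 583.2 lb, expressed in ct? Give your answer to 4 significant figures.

6.186 st = 196415 ct and 583.2 lb = 1.32268 × 10^6 ct.
196415 + 1.32268 × 10^6 ≈ 1.519 × 10^6 ct.

1.519 × 10^6 ct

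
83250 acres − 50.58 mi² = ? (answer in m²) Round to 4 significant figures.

83250 acre = 3.36901 × 10^8 m² and 50.58 mi² = 1.31002 × 10^8 m².
3.36901 × 10^8 − 1.31002 × 10^8 ≈ 2.059 × 10^8 m².

2.059 × 10^8 m²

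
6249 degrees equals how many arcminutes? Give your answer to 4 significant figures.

374900 arcminutes

1 degree = 60.0000 arcmin.
Thus 6249 × 60.0000 ≈ 374900 arcmin.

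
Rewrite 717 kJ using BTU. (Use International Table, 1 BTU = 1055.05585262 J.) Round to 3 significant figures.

680 BTU

1 kilojoule = 0.947817 BTU.
So 717 × 0.947817 ≈ 680 BTU.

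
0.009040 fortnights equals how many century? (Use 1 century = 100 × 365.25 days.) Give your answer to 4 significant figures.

3.465 × 10^-6 centuries

1 fortnight = 0.000383299 century.
0.009040 × 0.000383299 ≈ 3.465 × 10^-6 century.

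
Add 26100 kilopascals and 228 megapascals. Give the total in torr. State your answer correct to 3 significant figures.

1.91 × 10^6 torr

26100 kPa = 195766 torr and 228 MPa = 1.71014 × 10^6 torr.
195766 + 1.71014 × 10^6 ≈ 1.91 × 10^6 torr.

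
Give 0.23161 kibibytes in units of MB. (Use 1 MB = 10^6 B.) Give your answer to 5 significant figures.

0.00023717 megabytes

1 KiB = 0.00102400 megabytes.
So 0.23161 × 0.00102400 ≈ 0.00023717 MB.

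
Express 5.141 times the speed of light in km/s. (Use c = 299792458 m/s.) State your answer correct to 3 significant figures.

1 c = 299792 kilometers per second.
Then 5.141 × 299792 ≈ 1.54e+6 km/s.

1.54e+6 kilometers per second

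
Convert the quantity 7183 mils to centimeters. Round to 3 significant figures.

18.2 centimeters

1 mil = 0.00254000 cm.
7183 × 0.00254000 ≈ 18.2 cm.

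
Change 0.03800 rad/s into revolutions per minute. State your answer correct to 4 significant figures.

0.3629 rpm

1 rad/s = 9.54930 revolutions per minute.
Then 0.03800 × 9.54930 ≈ 0.3629 rpm.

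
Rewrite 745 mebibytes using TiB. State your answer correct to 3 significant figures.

1 MiB = 9.53674e-7 TiB.
Thus 745 × 9.53674e-7 ≈ 0.000710 TiB.

0.000710 tebibytes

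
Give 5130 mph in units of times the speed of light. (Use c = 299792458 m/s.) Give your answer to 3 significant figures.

7.65 × 10^-6 c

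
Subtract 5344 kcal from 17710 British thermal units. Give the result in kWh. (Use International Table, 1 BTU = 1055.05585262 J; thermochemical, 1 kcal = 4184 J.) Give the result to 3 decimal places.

-1.021 kilowatt-hours

17710 BTU = 5.19029 kWh and 5344 kcal = 6.21092 kWh.
5.19029 − 6.21092 ≈ -1.021 kWh.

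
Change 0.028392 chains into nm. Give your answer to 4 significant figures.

5.712 × 10^8 nm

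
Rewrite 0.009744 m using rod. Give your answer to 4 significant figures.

1 meter = 0.198839 rod.
Thus 0.009744 × 0.198839 ≈ 0.001937 rod.

0.001937 rod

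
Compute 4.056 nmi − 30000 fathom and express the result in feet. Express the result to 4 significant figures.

-155400 ft

4.056 nmi = 24644.7 ft and 30000 fathom = 180000 ft.
24644.7 − 180000 ≈ -155400 ft.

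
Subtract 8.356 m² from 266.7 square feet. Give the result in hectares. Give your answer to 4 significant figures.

0.001642 ha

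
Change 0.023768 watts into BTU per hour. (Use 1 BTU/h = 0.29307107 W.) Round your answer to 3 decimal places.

1 watt = 3.41214 BTU/h.
Then 0.023768 × 3.41214 ≈ 0.081 BTU/h.

0.081 BTU/h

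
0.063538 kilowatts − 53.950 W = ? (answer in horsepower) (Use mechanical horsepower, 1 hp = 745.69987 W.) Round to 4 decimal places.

0.0129 hp

0.063538 kW = 0.0852059 hp and 53.950 W = 0.0723481 hp.
0.0852059 − 0.0723481 ≈ 0.0129 hp.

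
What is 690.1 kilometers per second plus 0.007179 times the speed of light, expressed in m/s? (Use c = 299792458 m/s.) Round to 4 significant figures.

2.842e+6 meters per second

690.1 km/s = 690100 m/s and 0.007179 c = 2.15221e+6 m/s.
690100 + 2.15221e+6 ≈ 2.842e+6 m/s.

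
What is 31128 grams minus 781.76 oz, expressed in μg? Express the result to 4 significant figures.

31128 g = 3.112800e+10 μg and 781.76 oz = 2.216252e+10 μg.
3.112800e+10 − 2.216252e+10 ≈ 8.965e+9 μg.

8.965e+9 μg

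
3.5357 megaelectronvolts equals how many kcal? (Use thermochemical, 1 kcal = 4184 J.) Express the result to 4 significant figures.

1 MeV = 3.82929 × 10^-17 kcal.
So 3.5357 × 3.82929 × 10^-17 ≈ 1.354 × 10^-16 kcal.

1.354 × 10^-16 kilocalories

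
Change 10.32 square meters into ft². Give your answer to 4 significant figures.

1 square meter = 10.7639 ft².
Then 10.32 × 10.7639 ≈ 111.1 ft².

111.1 ft²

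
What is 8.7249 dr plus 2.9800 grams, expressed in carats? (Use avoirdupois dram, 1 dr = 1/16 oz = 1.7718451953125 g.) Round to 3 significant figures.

92.2 ct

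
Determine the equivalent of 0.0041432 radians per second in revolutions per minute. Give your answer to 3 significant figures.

0.0396 rpm

1 radian per second = 9.54930 rpm.
So 0.0041432 × 9.54930 ≈ 0.0396 rpm.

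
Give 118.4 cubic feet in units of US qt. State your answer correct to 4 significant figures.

1 cubic foot = 29.9221 US qt.
Thus 118.4 × 29.9221 ≈ 3543 US qt.

3543 US qt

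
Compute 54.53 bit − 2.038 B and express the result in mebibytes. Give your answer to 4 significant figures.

54.53 bit = 6.50048 × 10^-6 MiB and 2.038 B = 1.94359 × 10^-6 MiB.
6.50048 × 10^-6 − 1.94359 × 10^-6 ≈ 4.557 × 10^-6 MiB.

4.557 × 10^-6 MiB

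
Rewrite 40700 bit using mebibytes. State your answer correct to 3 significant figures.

1 bit = 1.19209 × 10^-7 MiB.
Then 40700 × 1.19209 × 10^-7 ≈ 0.00485 MiB.

0.00485 mebibytes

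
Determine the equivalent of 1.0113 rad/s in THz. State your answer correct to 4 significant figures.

1 rad/s = 1.59155 × 10^-13 terahertz.
1.0113 × 1.59155 × 10^-13 ≈ 1.610 × 10^-13 THz.

1.610 × 10^-13 THz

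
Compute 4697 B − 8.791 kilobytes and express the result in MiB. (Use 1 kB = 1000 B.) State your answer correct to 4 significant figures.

-0.003904 MiB

4697 B = 0.00447941 MiB and 8.791 kB = 0.00838375 MiB.
0.00447941 − 0.00838375 ≈ -0.003904 MiB.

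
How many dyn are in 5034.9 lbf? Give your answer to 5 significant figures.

1 pound-force = 444822 dyn.
So 5034.9 × 444822 ≈ 2.2396 × 10^9 dyn.

2.2396 × 10^9 dyn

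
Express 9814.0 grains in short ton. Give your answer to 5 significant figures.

0.00070100 short ton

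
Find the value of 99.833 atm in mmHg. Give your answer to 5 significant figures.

1 atm = 760.000 millimeters of mercury.
So 99.833 × 760.000 ≈ 75873 mmHg.

75873 mmHg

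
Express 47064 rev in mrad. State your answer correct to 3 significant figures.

2.96 × 10^8 mrad

1 revolution = 6283.19 mrad.
Thus 47064 × 6283.19 ≈ 2.96 × 10^8 mrad.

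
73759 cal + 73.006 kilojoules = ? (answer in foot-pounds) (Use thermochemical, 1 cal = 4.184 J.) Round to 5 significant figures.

73759 cal = 227617 ft·lbf and 73.006 kJ = 53846.5 ft·lbf.
227617 + 53846.5 ≈ 281460 ft·lbf.

281460 ft·lbf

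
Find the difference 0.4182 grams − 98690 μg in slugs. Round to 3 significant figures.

2.19 × 10^-5 slug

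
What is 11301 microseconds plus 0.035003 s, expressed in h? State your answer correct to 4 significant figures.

11301 μs = 3.13917 × 10^-6 h and 0.035003 s = 9.72306 × 10^-6 h.
3.13917 × 10^-6 + 9.72306 × 10^-6 ≈ 1.286 × 10^-5 h.

1.286 × 10^-5 h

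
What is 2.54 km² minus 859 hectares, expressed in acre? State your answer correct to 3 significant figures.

2.54 km² = 627.648 acre and 859 ha = 2122.64 acre.
627.648 − 2122.64 ≈ -1490 acre.

-1490 acre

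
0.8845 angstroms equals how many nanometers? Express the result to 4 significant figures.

0.08845 nanometers

1 Å = 0.100000 nm.
0.8845 × 0.100000 ≈ 0.08845 nm.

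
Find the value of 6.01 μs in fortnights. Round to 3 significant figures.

1 μs = 8.26720e-13 fortnight.
Thus 6.01 × 8.26720e-13 ≈ 4.97e-12 fortnight.

4.97e-12 fortnight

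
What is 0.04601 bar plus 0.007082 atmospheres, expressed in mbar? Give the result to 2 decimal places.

53.19 mbar

0.04601 bar = 46.0100 mbar and 0.007082 atm = 7.17584 mbar.
46.0100 + 7.17584 ≈ 53.19 mbar.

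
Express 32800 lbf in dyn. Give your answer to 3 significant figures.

1 lbf = 444822 dyn.
Thus 32800 × 444822 ≈ 1.46 × 10^10 dyn.

1.46 × 10^10 dyn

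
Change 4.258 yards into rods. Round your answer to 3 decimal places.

1 yd = 0.181818 rods.
So 4.258 × 0.181818 ≈ 0.774 rod.

0.774 rods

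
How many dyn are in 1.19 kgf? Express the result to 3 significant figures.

1 kilogram-force = 980665 dynes.
Then 1.19 × 980665 ≈ 1.17e+6 dyn.

1.17e+6 dynes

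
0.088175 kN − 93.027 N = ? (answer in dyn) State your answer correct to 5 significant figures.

-485200 dyn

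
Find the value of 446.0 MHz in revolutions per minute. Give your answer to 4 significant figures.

1 megahertz = 6.00000e+7 rpm.
Thus 446.0 × 6.00000e+7 ≈ 2.676e+10 rpm.

2.676e+10 rpm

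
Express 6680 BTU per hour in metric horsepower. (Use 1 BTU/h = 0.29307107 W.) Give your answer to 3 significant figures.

2.66 metric horsepower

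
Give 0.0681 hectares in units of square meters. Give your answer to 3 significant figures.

681 square meters

1 hectare = 10000.0 m².
Then 0.0681 × 10000.0 ≈ 681 m².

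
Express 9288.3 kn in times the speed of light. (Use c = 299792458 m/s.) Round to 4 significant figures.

1.594 × 10^-5 c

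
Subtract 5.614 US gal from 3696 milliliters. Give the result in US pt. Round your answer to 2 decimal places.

-37.10 US pints

3696 mL = 7.81104 US pt and 5.614 US gal = 44.9120 US pt.
7.81104 − 44.9120 ≈ -37.10 US pt.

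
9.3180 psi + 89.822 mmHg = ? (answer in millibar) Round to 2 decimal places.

762.21 mbar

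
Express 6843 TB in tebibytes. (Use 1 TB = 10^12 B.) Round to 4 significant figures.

6224 tebibytes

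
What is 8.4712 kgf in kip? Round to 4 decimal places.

0.0187 kip

1 kgf = 0.00220462 kips.
So 8.4712 × 0.00220462 ≈ 0.0187 kip.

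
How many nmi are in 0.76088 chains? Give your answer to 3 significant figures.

0.00826 nmi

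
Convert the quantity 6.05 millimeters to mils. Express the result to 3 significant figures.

1 millimeter = 39.3701 mil.
6.05 × 39.3701 ≈ 238 mil.

238 mils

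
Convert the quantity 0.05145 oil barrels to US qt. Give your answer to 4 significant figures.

8.644 US quarts

1 bbl = 168.000 US qt.
0.05145 × 168.000 ≈ 8.644 US qt.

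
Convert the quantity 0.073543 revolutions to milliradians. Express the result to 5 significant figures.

462.08 mrad

1 revolution = 6283.19 milliradians.
Thus 0.073543 × 6283.19 ≈ 462.08 mrad.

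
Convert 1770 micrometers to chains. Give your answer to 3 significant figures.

8.80e-5 chain

1 μm = 4.97097e-8 chains.
Thus 1770 × 4.97097e-8 ≈ 8.80e-5 chain.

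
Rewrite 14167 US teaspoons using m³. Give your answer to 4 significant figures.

0.06983 m³

1 US teaspoon = 4.92892 × 10^-6 m³.
So 14167 × 4.92892 × 10^-6 ≈ 0.06983 m³.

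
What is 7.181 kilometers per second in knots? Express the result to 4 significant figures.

1 kilometer per second = 1943.84 knots.
Then 7.181 × 1943.84 ≈ 13960 kn.

13960 kn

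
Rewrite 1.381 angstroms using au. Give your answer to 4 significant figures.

1 angstrom = 6.68459 × 10^-22 au.
1.381 × 6.68459 × 10^-22 ≈ 9.231 × 10^-22 au.

9.231 × 10^-22 astronomical units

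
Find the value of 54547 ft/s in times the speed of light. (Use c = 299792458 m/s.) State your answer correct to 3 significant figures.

5.55e-5 c

1 foot per second = 1.01670e-9 c.
Then 54547 × 1.01670e-9 ≈ 5.55e-5 c.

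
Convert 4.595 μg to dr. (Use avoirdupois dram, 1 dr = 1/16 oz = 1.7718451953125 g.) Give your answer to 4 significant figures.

2.593e-6 dr

1 microgram = 5.64383e-7 drams.
Thus 4.595 × 5.64383e-7 ≈ 2.593e-6 dr.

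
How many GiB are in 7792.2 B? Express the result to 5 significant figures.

7.2571e-6 gibibytes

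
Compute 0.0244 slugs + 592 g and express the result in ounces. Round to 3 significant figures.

33.4 ounces

0.0244 slug = 12.5607 oz and 592 g = 20.8822 oz.
12.5607 + 20.8822 ≈ 33.4 oz.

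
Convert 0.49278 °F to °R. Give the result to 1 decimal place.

460.2 °R

°R = °F + 459.67.
Applying the formula gives 460.2 °R.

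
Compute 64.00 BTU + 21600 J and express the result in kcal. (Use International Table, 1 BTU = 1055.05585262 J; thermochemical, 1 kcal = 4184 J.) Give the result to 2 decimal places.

21.30 kcal

64.00 BTU = 16.1385 kcal and 21600 J = 5.16252 kcal.
16.1385 + 5.16252 ≈ 21.30 kcal.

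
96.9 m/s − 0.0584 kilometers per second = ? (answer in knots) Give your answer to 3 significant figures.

74.8 knots

96.9 m/s = 188.359 kn and 0.0584 km/s = 113.521 kn.
188.359 − 113.521 ≈ 74.8 kn.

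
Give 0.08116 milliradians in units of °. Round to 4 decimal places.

1 mrad = 0.0572958 degrees.
Then 0.08116 × 0.0572958 ≈ 0.0047 °.

0.0047 °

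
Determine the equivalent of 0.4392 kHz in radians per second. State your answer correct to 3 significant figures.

2760 rad/s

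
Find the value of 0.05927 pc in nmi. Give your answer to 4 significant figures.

9.875 × 10^11 nmi

1 pc = 1.66613 × 10^13 nmi.
0.05927 × 1.66613 × 10^13 ≈ 9.875 × 10^11 nmi.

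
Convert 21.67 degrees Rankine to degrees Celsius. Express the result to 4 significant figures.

-261.1 degrees Celsius

°R = (°C + 273.15) × 9/5.
Applying the formula gives -261.1 °C.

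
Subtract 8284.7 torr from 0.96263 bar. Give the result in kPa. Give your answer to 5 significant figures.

0.96263 bar = 96.2630 kPa and 8284.7 torr = 1104.54 kPa.
96.2630 − 1104.54 ≈ -1008.3 kPa.

-1008.3 kilopascals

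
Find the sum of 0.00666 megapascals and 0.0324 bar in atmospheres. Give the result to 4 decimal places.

0.0977 atmospheres

0.00666 MPa = 0.0657291 atm and 0.0324 bar = 0.0319763 atm.
0.0657291 + 0.0319763 ≈ 0.0977 atm.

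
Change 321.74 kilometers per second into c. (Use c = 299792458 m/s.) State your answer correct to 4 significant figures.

0.001073 times the speed of light

1 kilometer per second = 3.33564 × 10^-6 c.
Then 321.74 × 3.33564 × 10^-6 ≈ 0.001073 c.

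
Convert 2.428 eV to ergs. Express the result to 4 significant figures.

1 electronvolt = 1.60218 × 10^-12 erg.
Then 2.428 × 1.60218 × 10^-12 ≈ 3.890 × 10^-12 erg.

3.890 × 10^-12 erg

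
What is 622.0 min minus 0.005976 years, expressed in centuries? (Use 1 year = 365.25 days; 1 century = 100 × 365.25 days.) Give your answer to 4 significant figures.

-4.793 × 10^-5 centuries

622.0 min = 1.18260 × 10^-5 century and 0.005976 yr = 5.97600 × 10^-5 century.
1.18260 × 10^-5 − 5.97600 × 10^-5 ≈ -4.793 × 10^-5 century.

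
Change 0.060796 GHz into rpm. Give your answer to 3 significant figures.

1 gigahertz = 6.00000e+10 revolutions per minute.
So 0.060796 × 6.00000e+10 ≈ 3.65e+9 rpm.

3.65e+9 revolutions per minute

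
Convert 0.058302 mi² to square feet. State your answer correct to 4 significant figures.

1.625e+6 ft²

1 square mile = 2.78784e+7 ft².
Thus 0.058302 × 2.78784e+7 ≈ 1.625e+6 ft².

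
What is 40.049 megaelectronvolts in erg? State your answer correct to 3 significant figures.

6.42e-5 erg

1 megaelectronvolt = 1.60218e-6 ergs.
So 40.049 × 1.60218e-6 ≈ 6.42e-5 erg.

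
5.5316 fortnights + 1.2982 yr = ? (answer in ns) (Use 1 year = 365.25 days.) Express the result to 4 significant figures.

4.766 × 10^16 ns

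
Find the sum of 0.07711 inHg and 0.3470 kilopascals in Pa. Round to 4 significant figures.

0.07711 inHg = 261.124 Pa and 0.3470 kPa = 347.000 Pa.
261.124 + 347.000 ≈ 608.1 Pa.

608.1 pascals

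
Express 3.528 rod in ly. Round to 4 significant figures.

1.875e-15 ly

1 rod = 5.31587e-16 ly.
3.528 × 5.31587e-16 ≈ 1.875e-15 ly.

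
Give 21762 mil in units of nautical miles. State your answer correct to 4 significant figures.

0.0002985 nautical miles

1 mil = 1.37149 × 10^-8 nmi.
Then 21762 × 1.37149 × 10^-8 ≈ 0.0002985 nmi.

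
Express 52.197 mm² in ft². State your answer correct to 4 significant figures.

1 mm² = 1.07639e-5 ft².
Thus 52.197 × 1.07639e-5 ≈ 0.0005618 ft².

0.0005618 ft²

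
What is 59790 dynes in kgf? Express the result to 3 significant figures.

1 dyne = 1.01972e-6 kgf.
Then 59790 × 1.01972e-6 ≈ 0.0610 kgf.

0.0610 kgf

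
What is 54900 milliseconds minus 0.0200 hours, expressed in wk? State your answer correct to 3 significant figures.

54900 ms = 9.07738e-5 wk and 0.0200 h = 0.000119048 wk.
9.07738e-5 − 0.000119048 ≈ -2.83e-5 wk.

-2.83e-5 wk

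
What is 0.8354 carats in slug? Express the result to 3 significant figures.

1 ct = 1.37044 × 10^-5 slugs.
Thus 0.8354 × 1.37044 × 10^-5 ≈ 1.14 × 10^-5 slug.

1.14 × 10^-5 slugs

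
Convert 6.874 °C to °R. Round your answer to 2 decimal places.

504.04 degrees Rankine

°R = (°C + 273.15) × 9/5.
Applying the formula gives 504.04 °R.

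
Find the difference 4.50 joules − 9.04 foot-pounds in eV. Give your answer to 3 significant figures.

-4.84e+19 electronvolts

4.50 J = 2.80868e+19 eV and 9.04 ft·lbf = 7.64996e+19 eV.
2.80868e+19 − 7.64996e+19 ≈ -4.84e+19 eV.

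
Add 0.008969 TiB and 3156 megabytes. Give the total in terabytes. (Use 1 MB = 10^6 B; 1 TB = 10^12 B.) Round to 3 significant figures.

0.008969 TiB = 0.00986152 TB and 3156 MB = 0.00315600 TB.
0.00986152 + 0.00315600 ≈ 0.0130 TB.

0.0130 TB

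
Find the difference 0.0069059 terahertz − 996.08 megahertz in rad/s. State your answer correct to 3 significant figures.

3.71 × 10^10 rad/s

0.0069059 THz = 4.33910 × 10^10 rad/s and 996.08 MHz = 6.25856 × 10^9 rad/s.
4.33910 × 10^10 − 6.25856 × 10^9 ≈ 3.71 × 10^10 rad/s.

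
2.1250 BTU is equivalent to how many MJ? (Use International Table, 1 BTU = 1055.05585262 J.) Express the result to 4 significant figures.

0.002242 megajoules

1 BTU = 0.00105506 megajoules.
2.1250 × 0.00105506 ≈ 0.002242 MJ.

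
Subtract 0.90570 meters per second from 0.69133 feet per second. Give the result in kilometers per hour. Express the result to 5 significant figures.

-2.5019 kilometers per hour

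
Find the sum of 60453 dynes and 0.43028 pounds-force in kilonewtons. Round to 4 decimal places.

0.0025 kN

60453 dyn = 0.000604530 kN and 0.43028 lbf = 0.00191398 kN.
0.000604530 + 0.00191398 ≈ 0.0025 kN.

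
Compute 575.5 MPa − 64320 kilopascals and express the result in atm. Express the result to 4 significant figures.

575.5 MPa = 5679.74 atm and 64320 kPa = 634.789 atm.
5679.74 − 634.789 ≈ 5045 atm.

5045 atm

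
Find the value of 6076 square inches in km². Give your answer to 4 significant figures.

1 square inch = 6.45160e-10 km².
6076 × 6.45160e-10 ≈ 3.920e-6 km².

3.920e-6 km²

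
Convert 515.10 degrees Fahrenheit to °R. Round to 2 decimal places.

974.77 °R

°R = °F + 459.67.
Applying the formula gives 974.77 °R.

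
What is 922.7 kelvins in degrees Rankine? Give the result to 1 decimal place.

°R = K × 9/5.
Applying the formula gives 1660.9 °R.

1660.9 degrees Rankine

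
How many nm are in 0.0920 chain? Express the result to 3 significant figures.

1 chain = 2.01168 × 10^10 nm.
Then 0.0920 × 2.01168 × 10^10 ≈ 1.85 × 10^9 nm.

1.85 × 10^9 nanometers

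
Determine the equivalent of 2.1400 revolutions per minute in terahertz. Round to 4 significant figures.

1 rpm = 1.66667 × 10^-14 terahertz.
Thus 2.1400 × 1.66667 × 10^-14 ≈ 3.567 × 10^-14 THz.

3.567 × 10^-14 terahertz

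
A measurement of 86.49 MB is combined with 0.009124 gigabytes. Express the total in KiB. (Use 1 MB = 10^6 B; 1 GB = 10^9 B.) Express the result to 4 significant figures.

86.49 MB = 84462.9 KiB and 0.009124 GB = 8910.16 KiB.
84462.9 + 8910.16 ≈ 93370 KiB.

93370 kibibytes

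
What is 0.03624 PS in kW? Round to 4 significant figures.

1 PS = 0.735499 kW.
So 0.03624 × 0.735499 ≈ 0.02665 kW.

0.02665 kilowatts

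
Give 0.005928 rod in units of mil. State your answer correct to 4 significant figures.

1174 mil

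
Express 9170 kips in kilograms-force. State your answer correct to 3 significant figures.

4.16 × 10^6 kilograms-force

1 kip = 453.592 kilograms-force.
So 9170 × 453.592 ≈ 4.16 × 10^6 kgf.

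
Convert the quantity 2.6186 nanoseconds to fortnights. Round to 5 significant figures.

1 ns = 8.26720 × 10^-16 fortnight.
2.6186 × 8.26720 × 10^-16 ≈ 2.1648 × 10^-15 fortnight.

2.1648 × 10^-15 fortnight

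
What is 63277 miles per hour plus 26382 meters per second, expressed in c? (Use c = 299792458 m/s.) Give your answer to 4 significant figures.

0.0001824 c

63277 mph = 9.43564e-5 c and 26382 m/s = 8.80009e-5 c.
9.43564e-5 + 8.80009e-5 ≈ 0.0001824 c.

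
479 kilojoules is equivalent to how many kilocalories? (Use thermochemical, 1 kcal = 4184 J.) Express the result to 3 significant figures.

1 kJ = 0.239006 kcal.
Then 479 × 0.239006 ≈ 114 kcal.

114 kcal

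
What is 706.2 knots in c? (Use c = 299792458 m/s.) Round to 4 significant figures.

1.212 × 10^-6 times the speed of light

1 knot = 1.71600 × 10^-9 times the speed of light.
Thus 706.2 × 1.71600 × 10^-9 ≈ 1.212 × 10^-6 c.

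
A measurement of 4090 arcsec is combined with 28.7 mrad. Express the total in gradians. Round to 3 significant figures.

4090 arcsec = 1.26235 grad and 28.7 mrad = 1.82710 grad.
1.26235 + 1.82710 ≈ 3.09 grad.

3.09 gradians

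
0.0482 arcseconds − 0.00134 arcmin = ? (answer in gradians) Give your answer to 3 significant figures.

-9.94 × 10^-6 gradians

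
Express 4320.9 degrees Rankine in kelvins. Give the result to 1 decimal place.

2400.5 K

°R = K × 9/5.
Applying the formula gives 2400.5 K.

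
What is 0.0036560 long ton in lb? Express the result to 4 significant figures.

8.189 lb

1 long ton = 2240.00 lb.
0.0036560 × 2240.00 ≈ 8.189 lb.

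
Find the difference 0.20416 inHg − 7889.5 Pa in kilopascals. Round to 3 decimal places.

0.20416 inHg = 0.691365 kPa and 7889.5 Pa = 7.88950 kPa.
0.691365 − 7.88950 ≈ -7.198 kPa.

-7.198 kilopascals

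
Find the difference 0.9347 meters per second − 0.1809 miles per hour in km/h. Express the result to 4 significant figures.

3.074 kilometers per hour

0.9347 m/s = 3.36492 km/h and 0.1809 mph = 0.291130 km/h.
3.36492 − 0.291130 ≈ 3.074 km/h.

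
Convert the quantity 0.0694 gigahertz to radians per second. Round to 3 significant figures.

1 gigahertz = 6.28319 × 10^9 radians per second.
So 0.0694 × 6.28319 × 10^9 ≈ 4.36 × 10^8 rad/s.

4.36 × 10^8 rad/s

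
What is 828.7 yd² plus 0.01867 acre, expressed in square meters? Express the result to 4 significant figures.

828.7 yd² = 692.899 m² and 0.01867 acre = 75.5548 m².
692.899 + 75.5548 ≈ 768.5 m².

768.5 m²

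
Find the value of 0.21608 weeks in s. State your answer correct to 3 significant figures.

131000 seconds

1 week = 604800 seconds.
So 0.21608 × 604800 ≈ 131000 s.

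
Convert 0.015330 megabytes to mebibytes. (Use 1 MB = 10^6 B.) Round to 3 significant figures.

0.0146 MiB

1 MB = 0.953674 mebibytes.
0.015330 × 0.953674 ≈ 0.0146 MiB.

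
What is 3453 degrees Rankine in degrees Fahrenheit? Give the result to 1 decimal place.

°R = °F + 459.67.
Applying the formula gives 2993.3 °F.

2993.3 degrees Fahrenheit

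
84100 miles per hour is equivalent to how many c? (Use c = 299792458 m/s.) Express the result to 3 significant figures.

1 mile per hour = 1.49116 × 10^-9 c.
Thus 84100 × 1.49116 × 10^-9 ≈ 0.000125 c.

0.000125 c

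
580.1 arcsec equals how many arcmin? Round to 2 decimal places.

1 arcsec = 0.0166667 arcmin.
So 580.1 × 0.0166667 ≈ 9.67 arcmin.

9.67 arcmin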